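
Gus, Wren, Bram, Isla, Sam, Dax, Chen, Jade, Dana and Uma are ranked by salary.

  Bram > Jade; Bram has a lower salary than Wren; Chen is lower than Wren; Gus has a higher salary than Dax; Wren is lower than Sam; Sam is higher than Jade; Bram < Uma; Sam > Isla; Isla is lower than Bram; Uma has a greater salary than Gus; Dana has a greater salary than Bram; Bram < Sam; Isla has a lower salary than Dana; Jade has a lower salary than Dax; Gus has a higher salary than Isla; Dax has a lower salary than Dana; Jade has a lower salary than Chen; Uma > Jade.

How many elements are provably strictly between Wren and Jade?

2

Chaining upward from Jade reaches: Chen, Bram, Dax, Gus, Uma, Dana, Sam.
Chaining downward from Wren reaches: Isla, Chen, Bram.
Strictly between Jade and Wren are those in both lists: Chen, Bram — 2 elements.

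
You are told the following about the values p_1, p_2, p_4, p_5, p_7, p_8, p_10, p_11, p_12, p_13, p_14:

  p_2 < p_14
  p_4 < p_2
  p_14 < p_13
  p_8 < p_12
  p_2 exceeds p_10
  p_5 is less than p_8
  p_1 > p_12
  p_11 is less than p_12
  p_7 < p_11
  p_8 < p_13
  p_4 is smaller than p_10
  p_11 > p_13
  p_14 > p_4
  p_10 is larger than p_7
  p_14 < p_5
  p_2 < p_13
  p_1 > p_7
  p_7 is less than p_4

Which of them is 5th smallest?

Chaining the given pairs: p_7 < p_4 < p_10 < p_2 < p_14 < p_5 < p_8 < p_13 < p_11 < p_12 < p_1.
The 5th smallest is p_14.

p_14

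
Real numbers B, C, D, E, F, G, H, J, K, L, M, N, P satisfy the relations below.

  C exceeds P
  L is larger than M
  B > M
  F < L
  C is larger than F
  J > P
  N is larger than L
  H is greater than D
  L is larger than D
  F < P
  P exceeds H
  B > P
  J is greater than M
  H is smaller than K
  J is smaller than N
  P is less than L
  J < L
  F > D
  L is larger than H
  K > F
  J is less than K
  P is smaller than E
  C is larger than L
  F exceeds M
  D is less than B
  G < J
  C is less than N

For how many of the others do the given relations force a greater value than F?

8

From F the given relations immediately reach P, K, L, C.
From those, J, N, B, E — 8 in total.
No other element is forced above F by the given relations, so the count is 8.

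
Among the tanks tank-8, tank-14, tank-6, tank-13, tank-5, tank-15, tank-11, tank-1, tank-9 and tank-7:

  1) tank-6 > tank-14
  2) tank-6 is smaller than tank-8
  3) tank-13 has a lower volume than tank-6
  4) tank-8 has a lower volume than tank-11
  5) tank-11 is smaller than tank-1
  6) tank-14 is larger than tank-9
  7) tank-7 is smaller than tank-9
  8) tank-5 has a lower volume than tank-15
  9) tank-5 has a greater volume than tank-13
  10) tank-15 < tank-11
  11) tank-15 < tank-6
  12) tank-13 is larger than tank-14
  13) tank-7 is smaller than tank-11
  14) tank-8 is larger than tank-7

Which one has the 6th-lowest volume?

tank-15

The consecutive relations fix a unique order: tank-7 < tank-9 < tank-14 < tank-13 < tank-5 < tank-15 < tank-6 < tank-8 < tank-11 < tank-1.
Counting 6 from the smallest end gives tank-15.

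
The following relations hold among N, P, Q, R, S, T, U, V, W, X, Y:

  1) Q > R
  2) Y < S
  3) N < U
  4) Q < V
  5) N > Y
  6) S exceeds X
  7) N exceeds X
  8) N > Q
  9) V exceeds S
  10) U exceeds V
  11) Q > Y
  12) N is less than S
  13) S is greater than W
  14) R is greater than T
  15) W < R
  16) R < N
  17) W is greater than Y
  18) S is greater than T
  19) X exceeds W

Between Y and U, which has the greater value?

Y < W and W < R give Y < R.
With R < Q: Y < W < R < Q.
Then Q < N extends the chain to N.
With N < S: Y < W < R < Q < N < S.
Then S < V extends the chain to V.
With V < U: Y < W < R < Q < N < S < V < U.
So Y < U; U is the larger of the two.

U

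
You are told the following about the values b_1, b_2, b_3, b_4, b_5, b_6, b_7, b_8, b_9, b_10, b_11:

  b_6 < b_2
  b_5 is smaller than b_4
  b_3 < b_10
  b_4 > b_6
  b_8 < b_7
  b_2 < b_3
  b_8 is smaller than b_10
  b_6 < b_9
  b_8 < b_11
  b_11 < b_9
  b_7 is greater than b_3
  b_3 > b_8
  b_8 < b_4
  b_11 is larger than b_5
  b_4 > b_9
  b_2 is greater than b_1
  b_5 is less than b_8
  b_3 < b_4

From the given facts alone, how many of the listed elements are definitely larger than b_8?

6

The elements the relations force above b_8 are b_11, b_9, b_3, b_7, b_4, b_10 — no chain reaches any other.
That is 6.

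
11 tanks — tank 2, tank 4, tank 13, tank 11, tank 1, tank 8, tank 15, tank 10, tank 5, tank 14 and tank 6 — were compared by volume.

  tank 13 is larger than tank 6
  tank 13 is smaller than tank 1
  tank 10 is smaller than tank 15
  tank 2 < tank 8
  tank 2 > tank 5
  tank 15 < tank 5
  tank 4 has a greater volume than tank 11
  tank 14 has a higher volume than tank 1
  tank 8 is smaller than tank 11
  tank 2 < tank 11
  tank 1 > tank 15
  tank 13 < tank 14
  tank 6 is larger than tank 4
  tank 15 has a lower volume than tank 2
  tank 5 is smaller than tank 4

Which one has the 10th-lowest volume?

tank 1

The consecutive relations fix a unique order: tank 10 < tank 15 < tank 5 < tank 2 < tank 8 < tank 11 < tank 4 < tank 6 < tank 13 < tank 1 < tank 14.
Counting 10 from the smallest end gives tank 1.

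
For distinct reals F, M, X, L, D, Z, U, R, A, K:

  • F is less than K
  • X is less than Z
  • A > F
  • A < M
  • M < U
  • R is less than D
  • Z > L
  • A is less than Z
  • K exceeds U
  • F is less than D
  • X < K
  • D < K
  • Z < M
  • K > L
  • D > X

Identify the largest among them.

Chaining downward from K: directly below it, X, L, F, D, U; then R, M; then A, Z.
That covers every other element, and nothing is given above K, so K is the largest.

K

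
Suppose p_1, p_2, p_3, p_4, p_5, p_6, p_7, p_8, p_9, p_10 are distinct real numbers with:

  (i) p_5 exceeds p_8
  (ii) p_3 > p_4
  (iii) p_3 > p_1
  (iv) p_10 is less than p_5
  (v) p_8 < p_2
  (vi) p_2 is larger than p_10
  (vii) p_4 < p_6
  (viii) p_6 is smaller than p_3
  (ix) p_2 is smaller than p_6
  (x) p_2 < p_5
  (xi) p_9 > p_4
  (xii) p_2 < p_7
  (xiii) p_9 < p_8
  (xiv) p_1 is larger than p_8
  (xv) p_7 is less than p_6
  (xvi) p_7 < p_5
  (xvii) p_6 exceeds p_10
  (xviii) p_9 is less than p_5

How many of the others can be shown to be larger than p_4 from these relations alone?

8

Directly above p_4: p_9, p_6, p_3.
One step further: p_8, p_5 (5 so far).
One step further: p_1, p_2 (7 so far).
One step further: p_7 (8 so far).
Nothing else is reachable above p_4; 8 in all.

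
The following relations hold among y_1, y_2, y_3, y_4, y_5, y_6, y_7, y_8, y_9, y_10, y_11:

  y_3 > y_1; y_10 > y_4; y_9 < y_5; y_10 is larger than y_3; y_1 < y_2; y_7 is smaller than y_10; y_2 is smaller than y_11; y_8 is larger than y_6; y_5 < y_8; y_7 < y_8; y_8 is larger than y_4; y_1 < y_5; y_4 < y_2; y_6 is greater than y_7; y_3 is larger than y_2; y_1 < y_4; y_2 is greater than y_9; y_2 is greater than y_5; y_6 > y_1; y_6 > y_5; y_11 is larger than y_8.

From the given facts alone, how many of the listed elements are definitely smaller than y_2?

From y_2 the given relations immediately reach y_9, y_1, y_4, y_5.
Nothing else is reachable below y_2; 4 in all.

4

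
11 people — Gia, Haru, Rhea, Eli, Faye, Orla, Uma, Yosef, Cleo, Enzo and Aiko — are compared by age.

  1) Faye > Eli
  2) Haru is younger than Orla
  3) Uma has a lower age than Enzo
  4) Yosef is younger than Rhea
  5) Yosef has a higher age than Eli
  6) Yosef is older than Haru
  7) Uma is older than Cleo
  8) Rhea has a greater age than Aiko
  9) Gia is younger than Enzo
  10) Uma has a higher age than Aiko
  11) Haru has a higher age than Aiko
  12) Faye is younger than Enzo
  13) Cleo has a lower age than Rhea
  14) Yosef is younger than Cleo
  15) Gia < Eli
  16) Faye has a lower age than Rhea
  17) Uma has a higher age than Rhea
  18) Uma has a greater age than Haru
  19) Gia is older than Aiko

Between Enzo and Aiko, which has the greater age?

Following the relations from Aiko: Aiko < Gia < Eli < Yosef < Cleo < Uma < Enzo.
So Aiko < Enzo; Enzo is the older of the two.

Enzo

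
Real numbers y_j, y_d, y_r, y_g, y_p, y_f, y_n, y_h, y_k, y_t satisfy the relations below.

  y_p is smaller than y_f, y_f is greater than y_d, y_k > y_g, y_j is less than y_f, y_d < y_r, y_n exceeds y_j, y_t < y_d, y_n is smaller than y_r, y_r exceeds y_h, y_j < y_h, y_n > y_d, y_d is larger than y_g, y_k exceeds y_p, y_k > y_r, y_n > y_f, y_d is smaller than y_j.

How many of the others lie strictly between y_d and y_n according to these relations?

2

The relations place y_d below y_n. An element lies strictly between them when it is forced above y_d and also forced below y_n.
Above y_d: {y_j, y_h, y_f, y_r, y_k}. Below y_n: {y_t, y_g, y_j, y_p, y_f}.
Intersection: {y_j, y_f} — 2.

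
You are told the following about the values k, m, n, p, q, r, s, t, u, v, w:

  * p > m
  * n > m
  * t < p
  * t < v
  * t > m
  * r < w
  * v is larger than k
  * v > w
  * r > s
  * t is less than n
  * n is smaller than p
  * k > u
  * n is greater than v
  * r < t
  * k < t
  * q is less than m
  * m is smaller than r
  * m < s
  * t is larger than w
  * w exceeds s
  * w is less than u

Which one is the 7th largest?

Chaining the given pairs: q < m < s < r < w < u < k < t < v < n < p.
The 7th largest is w.

w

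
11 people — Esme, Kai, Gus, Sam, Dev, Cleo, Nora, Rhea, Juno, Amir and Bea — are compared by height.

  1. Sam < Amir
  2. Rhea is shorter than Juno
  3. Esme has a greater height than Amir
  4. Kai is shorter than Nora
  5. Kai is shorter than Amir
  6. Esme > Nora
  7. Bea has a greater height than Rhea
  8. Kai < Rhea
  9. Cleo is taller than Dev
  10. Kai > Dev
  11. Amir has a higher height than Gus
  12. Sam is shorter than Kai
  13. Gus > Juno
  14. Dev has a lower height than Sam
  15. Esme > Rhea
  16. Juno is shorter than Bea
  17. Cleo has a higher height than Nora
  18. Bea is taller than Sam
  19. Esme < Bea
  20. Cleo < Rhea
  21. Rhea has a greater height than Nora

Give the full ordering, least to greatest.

The consecutive links are each given: Dev < Sam; Sam < Kai; Kai < Nora; Nora < Cleo; Cleo < Rhea; Rhea < Juno; Juno < Gus; Gus < Amir; Amir < Esme; Esme < Bea.

Dev < Sam < Kai < Nora < Cleo < Rhea < Juno < Gus < Amir < Esme < Bea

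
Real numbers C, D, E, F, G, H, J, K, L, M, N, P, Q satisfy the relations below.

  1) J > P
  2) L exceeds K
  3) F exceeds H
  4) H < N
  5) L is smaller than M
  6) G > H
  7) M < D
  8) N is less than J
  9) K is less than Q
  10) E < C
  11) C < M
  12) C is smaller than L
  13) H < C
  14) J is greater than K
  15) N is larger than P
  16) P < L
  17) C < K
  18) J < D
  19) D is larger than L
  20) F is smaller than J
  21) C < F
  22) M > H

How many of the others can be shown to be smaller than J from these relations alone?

The elements the relations force below J are H, E, C, K, F, P, N — no chain reaches any other.
That is 7.

7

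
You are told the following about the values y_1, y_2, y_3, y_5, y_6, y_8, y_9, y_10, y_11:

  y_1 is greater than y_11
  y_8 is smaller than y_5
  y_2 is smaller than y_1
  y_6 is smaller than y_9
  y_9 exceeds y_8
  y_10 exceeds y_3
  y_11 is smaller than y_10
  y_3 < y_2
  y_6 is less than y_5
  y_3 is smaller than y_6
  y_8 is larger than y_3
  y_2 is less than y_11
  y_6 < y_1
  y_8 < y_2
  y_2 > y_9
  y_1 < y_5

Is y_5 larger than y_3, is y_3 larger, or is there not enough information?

Link the given pairs in sequence: y_3 < y_6; y_6 < y_9; y_9 < y_2; y_2 < y_11; y_11 < y_1; y_1 < y_5.
Chaining these gives y_3 < y_6 < y_9 < y_2 < y_11 < y_1 < y_5.
So y_5 is larger.

y_5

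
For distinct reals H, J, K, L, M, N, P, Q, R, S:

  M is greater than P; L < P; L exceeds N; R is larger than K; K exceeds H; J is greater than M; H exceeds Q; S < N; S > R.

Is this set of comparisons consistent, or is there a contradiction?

Every relation is compatible with Q < H < K < R < S < N < L < P < M < J; the set is consistent.

consistent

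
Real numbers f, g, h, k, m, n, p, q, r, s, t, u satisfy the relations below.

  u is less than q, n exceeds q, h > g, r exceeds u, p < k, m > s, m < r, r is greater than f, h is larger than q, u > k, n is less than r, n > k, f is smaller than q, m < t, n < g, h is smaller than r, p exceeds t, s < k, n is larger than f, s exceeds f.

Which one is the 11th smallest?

h

Chaining the given pairs: f < s < m < t < p < k < u < q < n < g < h < r.
The 11th smallest is h.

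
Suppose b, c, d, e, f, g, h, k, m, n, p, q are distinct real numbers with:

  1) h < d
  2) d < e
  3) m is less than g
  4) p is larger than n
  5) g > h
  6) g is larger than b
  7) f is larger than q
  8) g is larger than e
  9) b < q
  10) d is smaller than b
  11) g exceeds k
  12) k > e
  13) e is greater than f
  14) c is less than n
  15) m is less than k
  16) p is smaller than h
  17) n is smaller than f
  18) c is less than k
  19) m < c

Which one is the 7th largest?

d

Chaining the given pairs: m < c < n < p < h < d < b < q < f < e < k < g.
Counting 7 from the largest end gives d.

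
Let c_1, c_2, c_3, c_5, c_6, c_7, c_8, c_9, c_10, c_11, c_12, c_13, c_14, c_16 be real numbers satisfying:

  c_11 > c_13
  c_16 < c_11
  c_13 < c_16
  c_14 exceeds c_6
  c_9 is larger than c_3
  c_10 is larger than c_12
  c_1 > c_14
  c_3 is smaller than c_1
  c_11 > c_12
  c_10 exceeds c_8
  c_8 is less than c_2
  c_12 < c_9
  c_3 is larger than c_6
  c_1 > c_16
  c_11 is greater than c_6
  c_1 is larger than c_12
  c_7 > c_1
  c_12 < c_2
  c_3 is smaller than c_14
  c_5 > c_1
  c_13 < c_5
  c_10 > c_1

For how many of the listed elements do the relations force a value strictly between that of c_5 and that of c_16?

The relations place c_16 below c_5. An element lies strictly between them when it is forced above c_16 and also forced below c_5.
Above c_16: {c_1, c_10, c_11, c_7}. Below c_5: {c_6, c_12, c_13, c_3, c_14, c_1}.
Intersection: {c_1} — 1.

1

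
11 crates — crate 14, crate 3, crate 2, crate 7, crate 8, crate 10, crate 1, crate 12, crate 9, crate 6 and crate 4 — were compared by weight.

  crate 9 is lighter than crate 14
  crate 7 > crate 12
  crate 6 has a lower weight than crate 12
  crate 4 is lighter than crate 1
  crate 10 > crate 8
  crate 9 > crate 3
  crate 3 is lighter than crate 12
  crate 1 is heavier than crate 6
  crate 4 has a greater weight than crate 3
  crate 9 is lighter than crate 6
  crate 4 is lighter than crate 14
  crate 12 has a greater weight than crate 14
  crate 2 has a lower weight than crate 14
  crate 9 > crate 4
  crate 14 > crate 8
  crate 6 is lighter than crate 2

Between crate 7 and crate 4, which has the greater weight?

Link the given pairs in sequence: crate 4 < crate 9; crate 9 < crate 6; crate 6 < crate 2; crate 2 < crate 14; crate 14 < crate 12; crate 12 < crate 7.
Chaining these gives crate 4 < crate 9 < crate 6 < crate 2 < crate 14 < crate 12 < crate 7.
So crate 4 < crate 7; crate 7 is the heavier of the two.

crate 7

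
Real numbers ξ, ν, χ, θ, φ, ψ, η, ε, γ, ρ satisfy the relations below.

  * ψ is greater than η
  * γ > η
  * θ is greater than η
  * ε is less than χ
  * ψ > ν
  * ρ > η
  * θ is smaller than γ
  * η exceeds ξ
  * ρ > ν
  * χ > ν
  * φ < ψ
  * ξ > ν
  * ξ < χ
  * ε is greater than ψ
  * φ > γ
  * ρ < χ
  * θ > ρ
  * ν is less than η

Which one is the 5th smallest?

Piecing the relations together gives one ordering: ν < ξ < η < ρ < θ < γ < φ < ψ < ε < χ.
The 5th smallest is θ.

θ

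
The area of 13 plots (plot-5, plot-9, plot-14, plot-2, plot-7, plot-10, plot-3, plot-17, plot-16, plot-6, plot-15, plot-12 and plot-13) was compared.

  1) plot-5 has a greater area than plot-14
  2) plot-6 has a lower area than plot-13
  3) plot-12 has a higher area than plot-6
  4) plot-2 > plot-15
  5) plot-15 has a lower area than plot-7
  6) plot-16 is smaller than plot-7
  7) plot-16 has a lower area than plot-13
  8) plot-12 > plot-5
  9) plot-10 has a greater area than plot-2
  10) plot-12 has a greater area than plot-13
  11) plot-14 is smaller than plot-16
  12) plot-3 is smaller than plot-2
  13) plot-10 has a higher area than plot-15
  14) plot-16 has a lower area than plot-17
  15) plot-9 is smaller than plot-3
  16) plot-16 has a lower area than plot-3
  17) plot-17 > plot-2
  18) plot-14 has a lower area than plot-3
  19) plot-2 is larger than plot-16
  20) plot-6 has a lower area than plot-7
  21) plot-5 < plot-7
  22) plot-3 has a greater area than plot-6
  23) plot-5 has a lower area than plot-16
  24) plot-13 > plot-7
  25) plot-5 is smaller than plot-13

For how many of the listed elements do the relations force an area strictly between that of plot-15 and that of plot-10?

1

The relations place plot-15 below plot-10. An element lies strictly between them when it is forced above plot-15 and also forced below plot-10.
Above plot-15: {plot-7, plot-2, plot-17, plot-13, plot-12}. Below plot-10: {plot-14, plot-9, plot-5, plot-6, plot-16, plot-3, plot-2}.
Intersection: {plot-2} — 1.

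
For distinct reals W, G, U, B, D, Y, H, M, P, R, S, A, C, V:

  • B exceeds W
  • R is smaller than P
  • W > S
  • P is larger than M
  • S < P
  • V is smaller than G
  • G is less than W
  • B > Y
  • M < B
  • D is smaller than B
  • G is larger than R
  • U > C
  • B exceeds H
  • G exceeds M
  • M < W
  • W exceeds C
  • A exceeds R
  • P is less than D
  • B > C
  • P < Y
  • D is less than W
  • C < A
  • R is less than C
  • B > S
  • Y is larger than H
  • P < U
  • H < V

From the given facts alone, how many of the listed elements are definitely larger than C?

4

Directly above C: U, W, A, B.
Nothing else is reachable above C; 4 in all.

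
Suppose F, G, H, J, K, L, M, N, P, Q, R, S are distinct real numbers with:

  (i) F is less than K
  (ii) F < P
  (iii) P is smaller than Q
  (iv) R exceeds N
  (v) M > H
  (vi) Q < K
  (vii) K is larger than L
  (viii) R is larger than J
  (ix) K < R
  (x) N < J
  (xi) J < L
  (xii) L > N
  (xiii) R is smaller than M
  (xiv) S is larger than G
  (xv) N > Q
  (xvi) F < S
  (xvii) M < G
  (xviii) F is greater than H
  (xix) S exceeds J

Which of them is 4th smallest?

Q

The consecutive relations fix a unique order: H < F < P < Q < N < J < L < K < R < M < G < S.
Counting 4 from the smallest end gives Q.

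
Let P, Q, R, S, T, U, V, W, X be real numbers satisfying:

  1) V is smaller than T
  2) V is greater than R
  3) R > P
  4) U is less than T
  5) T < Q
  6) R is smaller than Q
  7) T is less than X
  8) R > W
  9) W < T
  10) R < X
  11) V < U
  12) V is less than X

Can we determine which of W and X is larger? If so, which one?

X

The relevant relations are W < R; R < V; V < U; U < T; T < X.
Chaining these gives W < R < V < U < T < X.
So X is larger.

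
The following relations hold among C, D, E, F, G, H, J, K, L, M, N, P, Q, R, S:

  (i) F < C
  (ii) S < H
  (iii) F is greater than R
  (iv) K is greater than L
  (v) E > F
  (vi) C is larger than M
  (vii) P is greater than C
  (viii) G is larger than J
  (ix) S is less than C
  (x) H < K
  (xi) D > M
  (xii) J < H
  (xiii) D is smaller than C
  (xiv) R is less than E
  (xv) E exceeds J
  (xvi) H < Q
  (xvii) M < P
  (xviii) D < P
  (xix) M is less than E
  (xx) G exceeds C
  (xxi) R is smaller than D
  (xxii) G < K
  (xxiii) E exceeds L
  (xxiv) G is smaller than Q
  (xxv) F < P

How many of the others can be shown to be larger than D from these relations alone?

The elements the relations force above D are C, G, P, K, Q — no chain reaches any other.
That is 5.

5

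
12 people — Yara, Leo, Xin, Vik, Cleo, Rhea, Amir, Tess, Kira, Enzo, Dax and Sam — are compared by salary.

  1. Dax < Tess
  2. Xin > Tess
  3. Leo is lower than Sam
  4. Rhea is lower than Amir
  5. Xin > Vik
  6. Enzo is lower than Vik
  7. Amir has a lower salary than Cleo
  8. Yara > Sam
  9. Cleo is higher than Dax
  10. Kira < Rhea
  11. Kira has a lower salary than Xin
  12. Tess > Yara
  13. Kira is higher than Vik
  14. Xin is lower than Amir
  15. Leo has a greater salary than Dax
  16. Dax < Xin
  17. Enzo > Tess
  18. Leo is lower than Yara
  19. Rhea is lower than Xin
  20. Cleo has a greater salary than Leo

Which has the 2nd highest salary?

Chaining the given pairs: Dax < Leo < Sam < Yara < Tess < Enzo < Vik < Kira < Rhea < Xin < Amir < Cleo.
Counting 2 from the largest end gives Amir.

Amir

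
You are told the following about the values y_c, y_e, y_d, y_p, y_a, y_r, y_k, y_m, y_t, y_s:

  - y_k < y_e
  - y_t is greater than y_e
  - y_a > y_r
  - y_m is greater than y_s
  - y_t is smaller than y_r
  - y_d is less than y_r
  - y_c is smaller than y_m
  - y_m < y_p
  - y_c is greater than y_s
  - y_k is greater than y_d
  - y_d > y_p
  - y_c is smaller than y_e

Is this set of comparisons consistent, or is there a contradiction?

Every relation is compatible with y_s < y_c < y_m < y_p < y_d < y_k < y_e < y_t < y_r < y_a; the set is consistent.

consistent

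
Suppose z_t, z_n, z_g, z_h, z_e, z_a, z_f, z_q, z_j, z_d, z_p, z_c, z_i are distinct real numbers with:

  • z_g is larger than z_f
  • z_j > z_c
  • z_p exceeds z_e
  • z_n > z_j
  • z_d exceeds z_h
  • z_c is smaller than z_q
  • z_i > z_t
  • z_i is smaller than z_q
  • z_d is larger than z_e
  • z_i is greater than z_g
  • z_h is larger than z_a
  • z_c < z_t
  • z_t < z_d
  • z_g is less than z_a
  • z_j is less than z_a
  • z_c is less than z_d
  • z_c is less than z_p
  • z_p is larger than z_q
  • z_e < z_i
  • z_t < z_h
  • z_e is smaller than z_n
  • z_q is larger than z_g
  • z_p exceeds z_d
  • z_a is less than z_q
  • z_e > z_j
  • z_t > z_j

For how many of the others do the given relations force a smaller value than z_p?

11

From z_p the given relations immediately reach z_c, z_e, z_d, z_q.
From those, z_g, z_j, z_t, z_i, z_a, z_h — 10 in total.
From those, z_f — 11 in total.
No other element is forced below z_p by the given relations, so the count is 11.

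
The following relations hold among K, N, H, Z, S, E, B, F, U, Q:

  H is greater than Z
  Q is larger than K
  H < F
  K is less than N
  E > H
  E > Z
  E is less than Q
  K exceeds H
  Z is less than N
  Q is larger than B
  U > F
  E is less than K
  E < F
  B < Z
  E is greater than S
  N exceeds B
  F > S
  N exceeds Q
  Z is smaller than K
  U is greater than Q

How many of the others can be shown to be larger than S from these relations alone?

6

From S the given relations immediately reach E, F.
From those, K, Q, U — 5 in total.
From those, N — 6 in total.
Nothing else is reachable above S; 6 in all.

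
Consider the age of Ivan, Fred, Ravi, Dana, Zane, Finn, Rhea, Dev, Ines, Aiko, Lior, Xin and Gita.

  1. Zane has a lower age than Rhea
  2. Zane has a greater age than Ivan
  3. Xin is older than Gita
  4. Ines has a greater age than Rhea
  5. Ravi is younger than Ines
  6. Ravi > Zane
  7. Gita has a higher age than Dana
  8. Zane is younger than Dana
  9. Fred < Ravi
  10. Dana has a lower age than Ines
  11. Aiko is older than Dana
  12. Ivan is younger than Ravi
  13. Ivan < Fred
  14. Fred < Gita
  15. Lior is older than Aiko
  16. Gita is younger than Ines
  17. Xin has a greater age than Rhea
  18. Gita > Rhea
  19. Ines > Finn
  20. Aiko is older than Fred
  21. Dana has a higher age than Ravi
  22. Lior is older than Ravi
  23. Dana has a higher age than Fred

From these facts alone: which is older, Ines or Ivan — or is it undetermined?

Ines

Following the relations from Ivan: Ivan < Zane < Ravi < Dana < Ines.
So Ines is older.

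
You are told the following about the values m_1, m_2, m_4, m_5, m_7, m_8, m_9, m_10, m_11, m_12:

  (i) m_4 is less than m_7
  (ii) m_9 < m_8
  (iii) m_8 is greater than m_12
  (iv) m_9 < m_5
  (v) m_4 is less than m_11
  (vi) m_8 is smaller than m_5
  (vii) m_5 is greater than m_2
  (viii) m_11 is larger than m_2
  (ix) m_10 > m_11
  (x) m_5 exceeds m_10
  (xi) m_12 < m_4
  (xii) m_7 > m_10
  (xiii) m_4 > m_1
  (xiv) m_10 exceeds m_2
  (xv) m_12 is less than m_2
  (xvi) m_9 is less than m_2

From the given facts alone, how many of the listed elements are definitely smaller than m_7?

From m_7 the given relations immediately reach m_4, m_10.
From those, m_12, m_2, m_1, m_11 — 6 in total.
From those, m_9 — 7 in total.
No other element is forced below m_7 by the given relations, so the count is 7.

7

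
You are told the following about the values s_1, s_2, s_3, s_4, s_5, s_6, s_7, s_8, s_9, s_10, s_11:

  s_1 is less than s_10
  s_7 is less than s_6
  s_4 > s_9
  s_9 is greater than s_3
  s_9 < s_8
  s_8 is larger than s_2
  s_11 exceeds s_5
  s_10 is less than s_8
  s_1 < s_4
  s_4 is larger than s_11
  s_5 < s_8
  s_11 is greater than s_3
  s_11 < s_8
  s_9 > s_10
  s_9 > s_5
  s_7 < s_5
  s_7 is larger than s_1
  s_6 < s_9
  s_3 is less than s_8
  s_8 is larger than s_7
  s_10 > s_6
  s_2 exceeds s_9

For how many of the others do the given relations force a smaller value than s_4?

From s_4 the given relations immediately reach s_1, s_9, s_11.
From those, s_6, s_3, s_5, s_10 — 7 in total.
From those, s_7 — 8 in total.
Nothing else is reachable below s_4; 8 in all.

8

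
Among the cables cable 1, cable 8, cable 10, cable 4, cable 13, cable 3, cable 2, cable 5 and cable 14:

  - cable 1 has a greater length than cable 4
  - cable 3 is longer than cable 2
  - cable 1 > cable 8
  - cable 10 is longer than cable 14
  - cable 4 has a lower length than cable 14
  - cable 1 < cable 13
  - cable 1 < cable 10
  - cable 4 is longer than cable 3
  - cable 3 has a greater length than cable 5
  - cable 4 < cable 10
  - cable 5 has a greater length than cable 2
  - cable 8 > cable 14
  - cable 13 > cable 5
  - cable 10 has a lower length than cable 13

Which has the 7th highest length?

Piecing the relations together gives one ordering: cable 2 < cable 5 < cable 3 < cable 4 < cable 14 < cable 8 < cable 1 < cable 10 < cable 13.
Counting 7 from the largest end gives cable 3.

cable 3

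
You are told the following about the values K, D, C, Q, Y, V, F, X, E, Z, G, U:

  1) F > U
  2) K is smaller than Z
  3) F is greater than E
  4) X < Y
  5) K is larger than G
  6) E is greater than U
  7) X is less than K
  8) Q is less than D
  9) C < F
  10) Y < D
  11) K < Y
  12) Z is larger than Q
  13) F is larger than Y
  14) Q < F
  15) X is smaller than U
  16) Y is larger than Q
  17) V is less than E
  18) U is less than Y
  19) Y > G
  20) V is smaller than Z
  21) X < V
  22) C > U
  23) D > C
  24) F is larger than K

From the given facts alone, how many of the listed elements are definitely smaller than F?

9

From F the given relations immediately reach Q, U, K, Y, E, C.
From those, X, G, V — 9 in total.
Nothing else is reachable below F; 9 in all.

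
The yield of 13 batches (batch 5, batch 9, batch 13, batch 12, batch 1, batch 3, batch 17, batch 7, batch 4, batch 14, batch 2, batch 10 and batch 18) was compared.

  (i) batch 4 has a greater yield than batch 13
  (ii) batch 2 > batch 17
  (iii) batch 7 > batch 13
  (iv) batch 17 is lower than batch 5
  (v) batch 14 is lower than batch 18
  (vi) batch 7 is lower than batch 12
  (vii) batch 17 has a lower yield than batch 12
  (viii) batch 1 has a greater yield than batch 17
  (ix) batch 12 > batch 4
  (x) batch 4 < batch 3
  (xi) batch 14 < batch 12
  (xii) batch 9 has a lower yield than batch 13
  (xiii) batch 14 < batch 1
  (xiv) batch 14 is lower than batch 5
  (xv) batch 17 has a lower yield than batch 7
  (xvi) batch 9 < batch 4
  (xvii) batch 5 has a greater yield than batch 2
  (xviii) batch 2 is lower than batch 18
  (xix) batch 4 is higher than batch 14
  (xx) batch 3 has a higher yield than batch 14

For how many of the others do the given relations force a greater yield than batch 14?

6

The elements the relations force above batch 14 are batch 4, batch 5, batch 18, batch 3, batch 1, batch 12 — no chain reaches any other.
That is 6.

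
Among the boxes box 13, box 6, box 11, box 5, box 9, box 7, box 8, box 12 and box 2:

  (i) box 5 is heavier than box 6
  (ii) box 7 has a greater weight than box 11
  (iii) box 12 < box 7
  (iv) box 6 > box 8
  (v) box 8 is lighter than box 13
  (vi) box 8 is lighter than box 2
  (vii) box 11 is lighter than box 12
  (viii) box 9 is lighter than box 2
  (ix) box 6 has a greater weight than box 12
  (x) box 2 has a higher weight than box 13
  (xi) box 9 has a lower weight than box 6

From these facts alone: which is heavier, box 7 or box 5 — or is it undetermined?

undetermined

Following every chain through box 7: below box 7 we get box 11, box 12.
box 5 is not reached, and no chain runs the other way from box 5 to box 7.
So the given relations leave the order of box 7 and box 5 undetermined.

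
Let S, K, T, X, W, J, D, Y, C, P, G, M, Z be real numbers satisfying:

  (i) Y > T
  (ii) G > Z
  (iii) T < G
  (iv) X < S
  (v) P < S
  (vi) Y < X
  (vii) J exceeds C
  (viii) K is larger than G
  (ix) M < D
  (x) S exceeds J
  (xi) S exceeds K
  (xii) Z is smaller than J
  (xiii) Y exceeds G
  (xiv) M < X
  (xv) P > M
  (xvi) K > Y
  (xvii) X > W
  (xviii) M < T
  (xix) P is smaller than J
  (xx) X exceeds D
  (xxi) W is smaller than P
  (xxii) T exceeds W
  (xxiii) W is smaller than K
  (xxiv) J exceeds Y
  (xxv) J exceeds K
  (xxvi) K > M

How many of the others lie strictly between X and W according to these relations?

The relations place W below X. An element lies strictly between them when it is forced above W and also forced below X.
Above W: {P, T, G, Y, K, J, S}. Below X: {M, Z, T, G, D, Y}.
Intersection: {T, G, Y} — 3.

3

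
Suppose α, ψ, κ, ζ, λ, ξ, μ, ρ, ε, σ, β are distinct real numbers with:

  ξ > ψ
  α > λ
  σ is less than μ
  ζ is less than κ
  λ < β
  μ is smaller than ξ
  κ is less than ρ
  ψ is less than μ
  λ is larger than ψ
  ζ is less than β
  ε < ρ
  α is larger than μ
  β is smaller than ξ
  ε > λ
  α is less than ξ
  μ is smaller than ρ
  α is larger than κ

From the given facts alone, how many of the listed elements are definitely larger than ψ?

From ψ the given relations immediately reach λ, μ, ξ.
From those, ε, β, α, ρ — 7 in total.
Nothing else is reachable above ψ; 7 in all.

7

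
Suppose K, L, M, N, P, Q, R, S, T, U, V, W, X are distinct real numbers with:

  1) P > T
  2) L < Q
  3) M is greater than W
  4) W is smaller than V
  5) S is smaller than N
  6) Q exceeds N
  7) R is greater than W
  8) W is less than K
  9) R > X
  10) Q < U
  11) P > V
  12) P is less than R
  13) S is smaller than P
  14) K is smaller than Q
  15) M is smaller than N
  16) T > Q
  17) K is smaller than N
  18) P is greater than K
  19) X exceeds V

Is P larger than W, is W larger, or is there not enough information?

P

W < M and M < N give W < N.
With N < Q: W < M < N < Q.
With Q < T: W < M < N < Q < T.
Then T < P extends the chain to P.
So P is larger.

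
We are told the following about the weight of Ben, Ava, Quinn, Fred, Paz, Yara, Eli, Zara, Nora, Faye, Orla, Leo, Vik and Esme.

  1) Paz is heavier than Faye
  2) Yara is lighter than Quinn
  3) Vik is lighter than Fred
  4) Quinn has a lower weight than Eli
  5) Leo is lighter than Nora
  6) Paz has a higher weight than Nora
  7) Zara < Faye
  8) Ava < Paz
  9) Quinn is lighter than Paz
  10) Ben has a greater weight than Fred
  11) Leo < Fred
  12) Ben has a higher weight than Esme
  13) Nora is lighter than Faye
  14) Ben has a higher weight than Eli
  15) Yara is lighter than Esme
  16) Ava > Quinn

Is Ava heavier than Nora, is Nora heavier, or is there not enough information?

Following every chain through Nora: above Nora we get Faye, Paz; below Nora we get Leo.
Ava is not reached, and no chain runs the other way from Ava to Nora.
So the given relations leave the order of Nora and Ava undetermined.

undetermined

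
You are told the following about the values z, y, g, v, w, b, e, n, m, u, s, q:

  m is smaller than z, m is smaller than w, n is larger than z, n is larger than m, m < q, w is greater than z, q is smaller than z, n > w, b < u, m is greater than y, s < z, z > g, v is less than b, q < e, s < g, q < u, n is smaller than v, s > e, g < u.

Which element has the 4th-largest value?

Chaining the given pairs: y < m < q < e < s < g < z < w < n < v < b < u.
Counting 4 from the largest end gives n.

n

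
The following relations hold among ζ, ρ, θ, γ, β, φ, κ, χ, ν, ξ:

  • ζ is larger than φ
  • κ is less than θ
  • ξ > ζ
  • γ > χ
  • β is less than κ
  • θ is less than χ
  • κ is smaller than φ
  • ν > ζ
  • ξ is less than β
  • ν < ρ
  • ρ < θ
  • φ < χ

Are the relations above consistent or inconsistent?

We have ζ < ξ stated directly, yet also ξ < β < κ < φ < ζ by chaining the others — so ξ < ζ. Contradiction.

inconsistent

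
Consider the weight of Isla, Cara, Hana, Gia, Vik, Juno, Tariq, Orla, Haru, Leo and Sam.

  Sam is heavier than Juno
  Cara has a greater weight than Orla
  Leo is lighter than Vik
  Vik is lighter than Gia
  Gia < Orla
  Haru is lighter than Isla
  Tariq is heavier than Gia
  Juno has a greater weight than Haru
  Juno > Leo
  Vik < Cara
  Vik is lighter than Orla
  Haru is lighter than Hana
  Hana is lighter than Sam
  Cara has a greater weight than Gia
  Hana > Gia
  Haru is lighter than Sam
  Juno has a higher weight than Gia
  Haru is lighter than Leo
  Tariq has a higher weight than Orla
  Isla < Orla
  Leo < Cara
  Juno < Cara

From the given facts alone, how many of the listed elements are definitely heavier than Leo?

8

From Leo the given relations immediately reach Vik, Juno, Cara.
From those, Gia, Orla, Sam — 6 in total.
From those, Hana, Tariq — 8 in total.
No other element is forced above Leo by the given relations, so the count is 8.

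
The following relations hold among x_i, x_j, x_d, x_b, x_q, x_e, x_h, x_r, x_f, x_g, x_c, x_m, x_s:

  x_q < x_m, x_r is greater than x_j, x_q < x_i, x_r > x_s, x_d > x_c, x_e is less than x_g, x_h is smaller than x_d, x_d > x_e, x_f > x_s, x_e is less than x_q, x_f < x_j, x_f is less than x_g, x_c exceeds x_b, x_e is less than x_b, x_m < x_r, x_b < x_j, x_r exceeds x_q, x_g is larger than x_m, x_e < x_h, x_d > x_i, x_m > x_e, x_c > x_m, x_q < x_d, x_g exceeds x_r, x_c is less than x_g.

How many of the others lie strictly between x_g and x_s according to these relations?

3

Chaining upward from x_s reaches: x_f, x_j, x_r.
Chaining downward from x_g reaches: x_e, x_q, x_b, x_m, x_f, x_j, x_c, x_r.
Strictly between x_s and x_g are those in both lists: x_f, x_j, x_r — 3 elements.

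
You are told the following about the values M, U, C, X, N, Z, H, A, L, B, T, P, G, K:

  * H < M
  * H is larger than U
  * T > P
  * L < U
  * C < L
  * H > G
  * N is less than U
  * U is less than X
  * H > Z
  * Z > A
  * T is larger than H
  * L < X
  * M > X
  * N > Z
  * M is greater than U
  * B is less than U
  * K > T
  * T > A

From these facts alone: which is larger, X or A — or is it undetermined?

X

A < Z and Z < N give A < N.
Then N < U extends the chain to U.
With U < X: A < Z < N < U < X.
So X is larger.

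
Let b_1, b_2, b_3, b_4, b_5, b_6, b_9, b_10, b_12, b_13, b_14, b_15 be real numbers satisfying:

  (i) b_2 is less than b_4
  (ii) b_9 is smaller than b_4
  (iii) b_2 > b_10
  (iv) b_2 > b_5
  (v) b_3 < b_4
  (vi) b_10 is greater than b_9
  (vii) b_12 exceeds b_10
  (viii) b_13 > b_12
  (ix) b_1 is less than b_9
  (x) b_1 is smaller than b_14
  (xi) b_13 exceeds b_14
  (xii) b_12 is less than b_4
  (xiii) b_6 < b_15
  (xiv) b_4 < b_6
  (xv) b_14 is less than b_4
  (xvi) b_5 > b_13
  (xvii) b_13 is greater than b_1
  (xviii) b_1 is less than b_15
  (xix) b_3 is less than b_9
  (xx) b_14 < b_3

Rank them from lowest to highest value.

b_1 < b_14 < b_3 < b_9 < b_10 < b_12 < b_13 < b_5 < b_2 < b_4 < b_6 < b_15

Each adjacent pair is fixed by a given relation: b_1 < b_14; b_14 < b_3; b_3 < b_9; b_9 < b_10; b_10 < b_12; b_12 < b_13; b_13 < b_5; b_5 < b_2; b_2 < b_4; b_4 < b_6; b_6 < b_15. Chaining them end to end gives the full order.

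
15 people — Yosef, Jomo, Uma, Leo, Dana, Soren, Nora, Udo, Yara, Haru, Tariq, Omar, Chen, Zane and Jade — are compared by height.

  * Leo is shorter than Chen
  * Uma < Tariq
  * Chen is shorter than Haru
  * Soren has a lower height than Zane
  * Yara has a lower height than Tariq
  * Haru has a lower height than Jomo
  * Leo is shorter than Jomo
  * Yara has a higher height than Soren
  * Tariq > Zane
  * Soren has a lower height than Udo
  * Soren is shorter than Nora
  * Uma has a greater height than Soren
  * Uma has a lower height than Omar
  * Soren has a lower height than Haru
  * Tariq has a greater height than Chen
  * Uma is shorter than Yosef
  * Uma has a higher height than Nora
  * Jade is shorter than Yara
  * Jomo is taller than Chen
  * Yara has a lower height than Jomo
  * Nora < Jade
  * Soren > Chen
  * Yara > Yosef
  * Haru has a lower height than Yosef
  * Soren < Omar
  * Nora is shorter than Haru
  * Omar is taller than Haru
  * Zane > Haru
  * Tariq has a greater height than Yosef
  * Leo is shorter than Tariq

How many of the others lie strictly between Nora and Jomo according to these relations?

5

The relations place Nora below Jomo. An element lies strictly between them when it is forced above Nora and also forced below Jomo.
Above Nora: {Jade, Haru, Uma, Yosef, Yara, Zane, Tariq, Omar}. Below Jomo: {Leo, Chen, Soren, Jade, Haru, Uma, Yosef, Yara}.
Intersection: {Jade, Haru, Uma, Yosef, Yara} — 5.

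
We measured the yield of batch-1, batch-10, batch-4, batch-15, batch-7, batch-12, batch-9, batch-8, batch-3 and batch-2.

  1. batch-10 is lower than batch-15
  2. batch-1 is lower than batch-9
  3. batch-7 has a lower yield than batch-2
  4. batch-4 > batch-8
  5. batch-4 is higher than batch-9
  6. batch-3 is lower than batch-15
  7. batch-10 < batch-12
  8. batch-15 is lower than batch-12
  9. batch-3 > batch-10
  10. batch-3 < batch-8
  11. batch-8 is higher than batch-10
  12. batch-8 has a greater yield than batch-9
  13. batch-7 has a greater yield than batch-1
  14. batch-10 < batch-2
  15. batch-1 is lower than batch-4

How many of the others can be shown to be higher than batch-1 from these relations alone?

From batch-1 the given relations immediately reach batch-9, batch-7, batch-4.
From those, batch-8, batch-2 — 5 in total.
Nothing else is reachable above batch-1; 5 in all.

5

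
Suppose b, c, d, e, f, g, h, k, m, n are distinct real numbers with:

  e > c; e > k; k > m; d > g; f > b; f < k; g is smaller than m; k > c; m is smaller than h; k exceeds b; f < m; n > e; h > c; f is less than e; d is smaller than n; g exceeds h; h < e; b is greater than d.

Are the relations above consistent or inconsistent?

inconsistent

Chaining the given relations yields h < g < d < b < f < m, so h < m. But one relation states m < h. These cannot both hold.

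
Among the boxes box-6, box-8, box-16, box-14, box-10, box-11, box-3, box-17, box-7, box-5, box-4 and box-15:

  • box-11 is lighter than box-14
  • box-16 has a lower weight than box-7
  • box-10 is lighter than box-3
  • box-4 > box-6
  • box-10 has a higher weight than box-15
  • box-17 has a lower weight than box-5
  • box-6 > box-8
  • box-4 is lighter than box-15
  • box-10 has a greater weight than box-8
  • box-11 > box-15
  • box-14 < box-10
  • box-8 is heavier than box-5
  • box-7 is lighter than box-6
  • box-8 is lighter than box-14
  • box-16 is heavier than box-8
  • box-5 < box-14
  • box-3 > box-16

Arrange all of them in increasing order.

box-17 < box-5 < box-8 < box-16 < box-7 < box-6 < box-4 < box-15 < box-11 < box-14 < box-10 < box-3

Nothing is placed below box-17, so it is least; from there box-17 < box-5; box-5 < box-8; box-8 < box-16; box-16 < box-7; box-7 < box-6; box-6 < box-4; box-4 < box-15; box-15 < box-11; box-11 < box-14; box-14 < box-10; box-10 < box-3, each given directly.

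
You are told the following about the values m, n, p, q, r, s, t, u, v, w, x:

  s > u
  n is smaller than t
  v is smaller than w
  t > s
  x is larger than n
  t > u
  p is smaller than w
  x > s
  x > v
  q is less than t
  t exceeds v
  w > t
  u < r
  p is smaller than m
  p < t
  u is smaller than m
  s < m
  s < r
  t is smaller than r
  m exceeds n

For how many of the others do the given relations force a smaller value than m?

From m the given relations immediately reach p, u, s, n.
No other element is forced below m by the given relations, so the count is 4.

4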